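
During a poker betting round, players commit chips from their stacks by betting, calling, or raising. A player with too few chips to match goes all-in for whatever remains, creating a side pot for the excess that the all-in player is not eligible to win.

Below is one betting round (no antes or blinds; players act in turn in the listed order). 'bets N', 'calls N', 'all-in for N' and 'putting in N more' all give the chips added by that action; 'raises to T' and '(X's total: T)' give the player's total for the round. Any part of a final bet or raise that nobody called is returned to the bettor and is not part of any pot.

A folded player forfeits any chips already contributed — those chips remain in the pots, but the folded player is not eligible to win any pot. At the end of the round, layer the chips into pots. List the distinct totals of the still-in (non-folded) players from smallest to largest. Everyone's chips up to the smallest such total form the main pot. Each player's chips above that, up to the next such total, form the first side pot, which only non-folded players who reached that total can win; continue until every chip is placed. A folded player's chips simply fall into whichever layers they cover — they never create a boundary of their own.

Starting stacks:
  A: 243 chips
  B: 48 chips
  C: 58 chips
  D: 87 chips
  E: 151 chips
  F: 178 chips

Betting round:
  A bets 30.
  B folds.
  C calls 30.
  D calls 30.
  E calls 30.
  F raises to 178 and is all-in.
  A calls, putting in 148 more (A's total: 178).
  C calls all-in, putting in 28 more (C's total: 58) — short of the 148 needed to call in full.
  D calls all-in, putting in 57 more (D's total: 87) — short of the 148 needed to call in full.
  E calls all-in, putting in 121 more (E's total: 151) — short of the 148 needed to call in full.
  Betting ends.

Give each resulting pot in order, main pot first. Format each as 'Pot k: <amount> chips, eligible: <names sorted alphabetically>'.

Pot 1: 290 chips, eligible: A, C, D, E, F
Pot 2: 116 chips, eligible: A, D, E, F
Pot 3: 192 chips, eligible: A, E, F
Pot 4: 54 chips, eligible: A, F

Derivation:
Contributions: A=178, C=58, D=87, E=151, F=178
Folded: B
Pot levels (distinct totals of non-folded players): 58, 87, 151, 178
Layer 1-58: 58 each from A, C, D, E, F = 58*5 = 290 chips; eligible A, C, D, E, F
Layer 59-87: 29 each from A, D, E, F = 29*4 = 116 chips; eligible A, D, E, F
Layer 88-151: 64 each from A, E, F = 64*3 = 192 chips; eligible A, E, F
Layer 152-178: 27 each from A, F = 27*2 = 54 chips; eligible A, F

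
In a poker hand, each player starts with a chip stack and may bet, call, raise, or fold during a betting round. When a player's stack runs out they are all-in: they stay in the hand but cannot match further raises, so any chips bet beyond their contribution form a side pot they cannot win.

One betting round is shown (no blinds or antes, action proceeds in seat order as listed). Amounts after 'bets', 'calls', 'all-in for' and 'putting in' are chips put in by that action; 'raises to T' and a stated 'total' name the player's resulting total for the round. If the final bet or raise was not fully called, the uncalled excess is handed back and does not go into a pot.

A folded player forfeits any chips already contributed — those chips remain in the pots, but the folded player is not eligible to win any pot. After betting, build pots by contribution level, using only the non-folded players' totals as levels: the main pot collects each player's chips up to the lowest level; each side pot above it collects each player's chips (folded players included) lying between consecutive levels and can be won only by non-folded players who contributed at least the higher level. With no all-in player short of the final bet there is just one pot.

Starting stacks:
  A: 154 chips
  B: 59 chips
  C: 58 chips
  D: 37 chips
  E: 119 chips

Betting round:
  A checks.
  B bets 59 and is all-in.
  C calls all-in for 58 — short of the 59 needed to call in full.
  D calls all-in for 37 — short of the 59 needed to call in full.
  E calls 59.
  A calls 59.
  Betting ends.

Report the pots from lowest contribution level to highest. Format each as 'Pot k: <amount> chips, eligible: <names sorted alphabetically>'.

Pot 1: 185 chips, eligible: A, B, C, D, E
Pot 2: 84 chips, eligible: A, B, C, E
Pot 3: 3 chips, eligible: A, B, E

Derivation:
Contributions: A=59, B=59, C=58, D=37, E=59
Pot levels (distinct totals of non-folded players): 37, 58, 59
Layer 1-37: 37 each from A, B, C, D, E = 37*5 = 185 chips; eligible A, B, C, D, E
Layer 38-58: 21 each from A, B, C, E = 21*4 = 84 chips; eligible A, B, C, E
Layer 59-59: 1 each from A, B, E = 1*3 = 3 chips; eligible A, B, E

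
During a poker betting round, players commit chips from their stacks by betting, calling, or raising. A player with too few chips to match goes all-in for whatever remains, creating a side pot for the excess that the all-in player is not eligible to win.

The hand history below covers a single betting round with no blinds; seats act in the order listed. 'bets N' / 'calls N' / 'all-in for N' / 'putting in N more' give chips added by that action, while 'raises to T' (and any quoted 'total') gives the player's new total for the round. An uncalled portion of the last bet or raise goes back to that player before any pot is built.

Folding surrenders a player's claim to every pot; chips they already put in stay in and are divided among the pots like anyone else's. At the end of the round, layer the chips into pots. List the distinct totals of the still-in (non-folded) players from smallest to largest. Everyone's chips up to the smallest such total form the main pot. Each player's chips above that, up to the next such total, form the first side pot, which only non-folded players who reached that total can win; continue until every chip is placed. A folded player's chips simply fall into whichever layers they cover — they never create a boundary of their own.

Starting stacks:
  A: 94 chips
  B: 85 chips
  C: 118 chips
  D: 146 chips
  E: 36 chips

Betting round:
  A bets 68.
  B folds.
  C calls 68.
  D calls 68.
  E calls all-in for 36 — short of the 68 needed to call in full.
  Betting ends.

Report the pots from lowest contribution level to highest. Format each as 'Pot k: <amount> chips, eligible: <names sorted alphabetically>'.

Pot 1: 144 chips, eligible: A, C, D, E
Pot 2: 96 chips, eligible: A, C, D

Derivation:
Contributions: A=68, C=68, D=68, E=36
Folded: B
Pot levels (distinct totals of non-folded players): 36, 68
Layer 1-36: 36 each from A, C, D, E = 36*4 = 144 chips; eligible A, C, D, E
Layer 37-68: 32 each from A, C, D = 32*3 = 96 chips; eligible A, C, D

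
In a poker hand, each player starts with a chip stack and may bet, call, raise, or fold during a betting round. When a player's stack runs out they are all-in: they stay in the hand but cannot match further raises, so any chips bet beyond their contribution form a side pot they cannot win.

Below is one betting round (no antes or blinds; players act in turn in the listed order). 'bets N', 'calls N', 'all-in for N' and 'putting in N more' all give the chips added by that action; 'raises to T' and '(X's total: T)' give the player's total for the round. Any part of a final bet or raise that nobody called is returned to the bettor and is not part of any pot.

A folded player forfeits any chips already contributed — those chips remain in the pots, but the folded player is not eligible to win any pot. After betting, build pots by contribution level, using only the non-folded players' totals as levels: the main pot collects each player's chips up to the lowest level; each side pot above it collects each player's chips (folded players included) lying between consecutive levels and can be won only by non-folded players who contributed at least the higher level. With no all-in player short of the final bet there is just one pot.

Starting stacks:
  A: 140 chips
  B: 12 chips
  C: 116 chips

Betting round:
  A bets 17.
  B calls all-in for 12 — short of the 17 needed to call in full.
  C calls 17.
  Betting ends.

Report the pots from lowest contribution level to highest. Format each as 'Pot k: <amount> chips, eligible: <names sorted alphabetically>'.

Pot 1: 36 chips, eligible: A, B, C
Pot 2: 10 chips, eligible: A, C

Derivation:
Contributions: A=17, B=12, C=17
Pot levels (distinct totals of non-folded players): 12, 17
Layer 1-12: 12 each from A, B, C = 12*3 = 36 chips; eligible A, B, C
Layer 13-17: 5 each from A, C = 5*2 = 10 chips; eligible A, C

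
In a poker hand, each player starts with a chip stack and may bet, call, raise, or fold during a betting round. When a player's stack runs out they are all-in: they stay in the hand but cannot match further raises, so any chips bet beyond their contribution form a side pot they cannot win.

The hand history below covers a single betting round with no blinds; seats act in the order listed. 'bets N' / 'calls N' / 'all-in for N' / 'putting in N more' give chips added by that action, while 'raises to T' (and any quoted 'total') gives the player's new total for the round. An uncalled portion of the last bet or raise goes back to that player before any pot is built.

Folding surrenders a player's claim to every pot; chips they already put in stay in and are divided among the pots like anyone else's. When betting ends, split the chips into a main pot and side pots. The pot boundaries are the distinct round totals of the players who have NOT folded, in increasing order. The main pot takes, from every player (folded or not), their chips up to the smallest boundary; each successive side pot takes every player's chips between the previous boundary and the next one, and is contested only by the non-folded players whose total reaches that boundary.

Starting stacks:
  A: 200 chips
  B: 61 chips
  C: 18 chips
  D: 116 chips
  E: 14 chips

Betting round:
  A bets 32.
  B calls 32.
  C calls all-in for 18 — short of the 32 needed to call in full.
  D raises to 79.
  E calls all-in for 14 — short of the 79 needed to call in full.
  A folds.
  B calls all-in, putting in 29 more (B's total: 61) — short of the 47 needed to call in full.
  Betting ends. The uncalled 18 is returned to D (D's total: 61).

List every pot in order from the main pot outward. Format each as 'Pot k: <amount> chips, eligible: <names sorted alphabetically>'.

Pot 1: 70 chips, eligible: B, C, D, E
Pot 2: 16 chips, eligible: B, C, D
Pot 3: 100 chips, eligible: B, D

Derivation:
Contributions (after 18 returned to D): A=32, B=61, C=18, D=61, E=14
Folded: A
Pot levels (distinct totals of non-folded players): 14, 18, 61
Layer 1-14: 14 each from A, B, C, D, E = 14*5 = 70 chips; eligible B, C, D, E
Layer 15-18: 4 each from A, B, C, D = 4*4 = 16 chips; eligible B, C, D
Layer 19-61: A 14 + B 43 + D 43 = 100 chips; eligible B, D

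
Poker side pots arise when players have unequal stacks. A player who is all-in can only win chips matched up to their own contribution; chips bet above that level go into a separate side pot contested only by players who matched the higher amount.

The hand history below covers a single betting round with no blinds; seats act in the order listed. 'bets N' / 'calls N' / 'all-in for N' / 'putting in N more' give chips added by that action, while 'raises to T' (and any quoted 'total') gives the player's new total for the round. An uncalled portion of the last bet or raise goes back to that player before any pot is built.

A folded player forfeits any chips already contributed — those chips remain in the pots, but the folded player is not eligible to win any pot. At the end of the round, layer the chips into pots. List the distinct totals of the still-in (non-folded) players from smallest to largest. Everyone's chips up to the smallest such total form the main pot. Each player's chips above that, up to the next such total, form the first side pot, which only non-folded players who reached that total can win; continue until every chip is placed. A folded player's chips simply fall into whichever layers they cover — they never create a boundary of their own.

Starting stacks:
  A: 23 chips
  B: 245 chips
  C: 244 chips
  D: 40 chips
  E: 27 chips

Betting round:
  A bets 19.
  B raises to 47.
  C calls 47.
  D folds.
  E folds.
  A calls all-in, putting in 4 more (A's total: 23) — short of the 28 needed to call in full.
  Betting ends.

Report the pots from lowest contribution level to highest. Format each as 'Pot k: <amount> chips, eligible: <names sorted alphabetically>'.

Contributions: A=23, B=47, C=47
Folded: D, E
Pot levels (distinct totals of non-folded players): 23, 47
Layer 1-23: 23 each from A, B, C = 23*3 = 69 chips; eligible A, B, C
Layer 24-47: 24 each from B, C = 24*2 = 48 chips; eligible B, C

Pot 1: 69 chips, eligible: A, B, C
Pot 2: 48 chips, eligible: B, C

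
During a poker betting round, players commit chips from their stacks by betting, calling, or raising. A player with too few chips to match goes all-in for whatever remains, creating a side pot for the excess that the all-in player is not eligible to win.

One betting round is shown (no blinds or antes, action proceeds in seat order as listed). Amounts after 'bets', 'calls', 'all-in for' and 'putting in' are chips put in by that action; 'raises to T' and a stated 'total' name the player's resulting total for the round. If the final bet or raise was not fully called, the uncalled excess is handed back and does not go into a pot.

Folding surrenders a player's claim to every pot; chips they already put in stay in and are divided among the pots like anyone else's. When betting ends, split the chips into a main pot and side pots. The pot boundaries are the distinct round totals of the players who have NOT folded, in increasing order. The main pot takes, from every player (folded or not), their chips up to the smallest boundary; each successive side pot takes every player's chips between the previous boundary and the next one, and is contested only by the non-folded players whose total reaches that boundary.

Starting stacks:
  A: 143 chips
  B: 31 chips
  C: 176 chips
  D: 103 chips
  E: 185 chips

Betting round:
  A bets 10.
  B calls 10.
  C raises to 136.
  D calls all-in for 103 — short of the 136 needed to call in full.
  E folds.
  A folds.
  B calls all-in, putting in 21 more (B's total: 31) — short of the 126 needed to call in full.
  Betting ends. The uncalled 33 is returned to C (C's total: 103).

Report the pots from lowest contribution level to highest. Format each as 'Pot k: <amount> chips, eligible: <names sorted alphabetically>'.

Contributions (after 33 returned to C): A=10, B=31, C=103, D=103
Folded: A, E
Pot levels (distinct totals of non-folded players): 31, 103
Layer 1-31: A 10 + B 31 + C 31 + D 31 = 103 chips; eligible B, C, D
Layer 32-103: 72 each from C, D = 72*2 = 144 chips; eligible C, D

Pot 1: 103 chips, eligible: B, C, D
Pot 2: 144 chips, eligible: C, D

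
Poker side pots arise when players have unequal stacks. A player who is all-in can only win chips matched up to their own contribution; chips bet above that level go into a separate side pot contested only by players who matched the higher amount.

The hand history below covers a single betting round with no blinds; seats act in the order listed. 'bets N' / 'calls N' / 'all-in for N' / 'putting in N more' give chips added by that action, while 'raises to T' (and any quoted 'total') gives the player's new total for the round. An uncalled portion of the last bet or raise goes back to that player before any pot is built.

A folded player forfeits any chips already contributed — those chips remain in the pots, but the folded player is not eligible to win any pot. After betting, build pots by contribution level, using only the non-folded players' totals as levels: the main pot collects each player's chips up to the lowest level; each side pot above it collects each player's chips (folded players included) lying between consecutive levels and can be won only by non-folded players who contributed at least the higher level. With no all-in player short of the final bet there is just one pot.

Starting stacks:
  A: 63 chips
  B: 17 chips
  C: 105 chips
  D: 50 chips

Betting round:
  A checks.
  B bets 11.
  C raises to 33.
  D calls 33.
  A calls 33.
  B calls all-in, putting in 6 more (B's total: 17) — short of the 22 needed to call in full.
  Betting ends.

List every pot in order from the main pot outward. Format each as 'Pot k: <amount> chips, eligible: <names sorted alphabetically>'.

Contributions: A=33, B=17, C=33, D=33
Pot levels (distinct totals of non-folded players): 17, 33
Layer 1-17: 17 each from A, B, C, D = 17*4 = 68 chips; eligible A, B, C, D
Layer 18-33: 16 each from A, C, D = 16*3 = 48 chips; eligible A, C, D

Pot 1: 68 chips, eligible: A, B, C, D
Pot 2: 48 chips, eligible: A, C, D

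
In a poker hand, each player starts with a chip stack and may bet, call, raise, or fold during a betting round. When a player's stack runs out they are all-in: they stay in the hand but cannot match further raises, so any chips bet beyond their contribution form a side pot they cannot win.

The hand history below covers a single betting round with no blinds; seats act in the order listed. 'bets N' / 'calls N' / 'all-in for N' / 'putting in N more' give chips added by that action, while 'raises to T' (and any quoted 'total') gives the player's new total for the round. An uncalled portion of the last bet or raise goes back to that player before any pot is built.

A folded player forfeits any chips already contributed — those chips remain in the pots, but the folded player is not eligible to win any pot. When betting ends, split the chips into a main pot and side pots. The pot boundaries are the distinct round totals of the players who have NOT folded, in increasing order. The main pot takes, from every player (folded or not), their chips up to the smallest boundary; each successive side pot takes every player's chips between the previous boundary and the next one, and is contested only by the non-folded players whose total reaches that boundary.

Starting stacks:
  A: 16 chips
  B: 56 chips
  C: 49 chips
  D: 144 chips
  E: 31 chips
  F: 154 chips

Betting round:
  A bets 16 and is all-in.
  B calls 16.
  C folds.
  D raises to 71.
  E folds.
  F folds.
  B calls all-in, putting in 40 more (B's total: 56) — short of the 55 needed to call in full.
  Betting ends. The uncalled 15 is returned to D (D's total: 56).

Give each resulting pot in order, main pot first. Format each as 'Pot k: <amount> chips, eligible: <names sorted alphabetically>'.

Pot 1: 48 chips, eligible: A, B, D
Pot 2: 80 chips, eligible: B, D

Derivation:
Contributions (after 15 returned to D): A=16, B=56, D=56
Folded: C, E, F
Pot levels (distinct totals of non-folded players): 16, 56
Layer 1-16: 16 each from A, B, D = 16*3 = 48 chips; eligible A, B, D
Layer 17-56: 40 each from B, D = 40*2 = 80 chips; eligible B, D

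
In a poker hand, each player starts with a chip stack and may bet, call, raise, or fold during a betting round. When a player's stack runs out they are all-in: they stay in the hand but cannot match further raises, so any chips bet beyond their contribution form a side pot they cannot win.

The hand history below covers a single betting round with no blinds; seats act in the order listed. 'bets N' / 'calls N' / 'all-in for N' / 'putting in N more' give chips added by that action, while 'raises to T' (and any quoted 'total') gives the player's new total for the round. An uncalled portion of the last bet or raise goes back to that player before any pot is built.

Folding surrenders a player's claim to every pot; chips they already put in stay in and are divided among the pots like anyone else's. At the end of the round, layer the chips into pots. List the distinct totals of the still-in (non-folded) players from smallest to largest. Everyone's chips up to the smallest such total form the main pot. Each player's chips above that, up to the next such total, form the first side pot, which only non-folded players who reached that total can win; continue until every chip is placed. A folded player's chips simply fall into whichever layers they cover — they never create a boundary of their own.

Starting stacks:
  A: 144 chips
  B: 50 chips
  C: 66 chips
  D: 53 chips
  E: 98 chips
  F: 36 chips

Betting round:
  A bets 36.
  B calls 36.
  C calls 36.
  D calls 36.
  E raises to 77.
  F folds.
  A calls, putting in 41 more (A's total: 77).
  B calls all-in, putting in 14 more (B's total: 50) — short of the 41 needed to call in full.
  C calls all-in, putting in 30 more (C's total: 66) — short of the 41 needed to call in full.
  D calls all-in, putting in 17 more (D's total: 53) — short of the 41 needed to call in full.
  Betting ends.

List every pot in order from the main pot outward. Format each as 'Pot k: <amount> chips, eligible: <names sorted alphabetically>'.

Pot 1: 250 chips, eligible: A, B, C, D, E
Pot 2: 12 chips, eligible: A, C, D, E
Pot 3: 39 chips, eligible: A, C, E
Pot 4: 22 chips, eligible: A, E

Derivation:
Contributions: A=77, B=50, C=66, D=53, E=77
Folded: F
Pot levels (distinct totals of non-folded players): 50, 53, 66, 77
Layer 1-50: 50 each from A, B, C, D, E = 50*5 = 250 chips; eligible A, B, C, D, E
Layer 51-53: 3 each from A, C, D, E = 3*4 = 12 chips; eligible A, C, D, E
Layer 54-66: 13 each from A, C, E = 13*3 = 39 chips; eligible A, C, E
Layer 67-77: 11 each from A, E = 11*2 = 22 chips; eligible A, E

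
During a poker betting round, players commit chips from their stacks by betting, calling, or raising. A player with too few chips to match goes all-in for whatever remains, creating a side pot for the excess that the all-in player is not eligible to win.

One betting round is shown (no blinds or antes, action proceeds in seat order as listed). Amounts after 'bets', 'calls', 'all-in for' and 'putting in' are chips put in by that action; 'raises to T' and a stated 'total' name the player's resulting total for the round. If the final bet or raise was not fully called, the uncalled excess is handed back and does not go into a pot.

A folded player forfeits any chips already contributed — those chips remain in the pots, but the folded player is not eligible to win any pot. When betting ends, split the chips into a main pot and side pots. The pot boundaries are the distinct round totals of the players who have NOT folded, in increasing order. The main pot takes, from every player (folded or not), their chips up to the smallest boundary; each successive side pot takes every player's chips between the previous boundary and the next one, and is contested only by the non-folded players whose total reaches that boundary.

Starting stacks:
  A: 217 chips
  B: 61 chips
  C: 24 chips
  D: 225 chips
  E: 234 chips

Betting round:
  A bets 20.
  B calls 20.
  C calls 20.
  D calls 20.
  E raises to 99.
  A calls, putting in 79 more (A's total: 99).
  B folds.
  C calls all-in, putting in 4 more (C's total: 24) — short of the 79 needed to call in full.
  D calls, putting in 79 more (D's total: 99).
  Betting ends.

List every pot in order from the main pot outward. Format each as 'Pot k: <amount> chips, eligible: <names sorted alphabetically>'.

Pot 1: 116 chips, eligible: A, C, D, E
Pot 2: 225 chips, eligible: A, D, E

Derivation:
Contributions: A=99, B=20, C=24, D=99, E=99
Folded: B
Pot levels (distinct totals of non-folded players): 24, 99
Layer 1-24: A 24 + B 20 + C 24 + D 24 + E 24 = 116 chips; eligible A, C, D, E
Layer 25-99: 75 each from A, D, E = 75*3 = 225 chips; eligible A, D, E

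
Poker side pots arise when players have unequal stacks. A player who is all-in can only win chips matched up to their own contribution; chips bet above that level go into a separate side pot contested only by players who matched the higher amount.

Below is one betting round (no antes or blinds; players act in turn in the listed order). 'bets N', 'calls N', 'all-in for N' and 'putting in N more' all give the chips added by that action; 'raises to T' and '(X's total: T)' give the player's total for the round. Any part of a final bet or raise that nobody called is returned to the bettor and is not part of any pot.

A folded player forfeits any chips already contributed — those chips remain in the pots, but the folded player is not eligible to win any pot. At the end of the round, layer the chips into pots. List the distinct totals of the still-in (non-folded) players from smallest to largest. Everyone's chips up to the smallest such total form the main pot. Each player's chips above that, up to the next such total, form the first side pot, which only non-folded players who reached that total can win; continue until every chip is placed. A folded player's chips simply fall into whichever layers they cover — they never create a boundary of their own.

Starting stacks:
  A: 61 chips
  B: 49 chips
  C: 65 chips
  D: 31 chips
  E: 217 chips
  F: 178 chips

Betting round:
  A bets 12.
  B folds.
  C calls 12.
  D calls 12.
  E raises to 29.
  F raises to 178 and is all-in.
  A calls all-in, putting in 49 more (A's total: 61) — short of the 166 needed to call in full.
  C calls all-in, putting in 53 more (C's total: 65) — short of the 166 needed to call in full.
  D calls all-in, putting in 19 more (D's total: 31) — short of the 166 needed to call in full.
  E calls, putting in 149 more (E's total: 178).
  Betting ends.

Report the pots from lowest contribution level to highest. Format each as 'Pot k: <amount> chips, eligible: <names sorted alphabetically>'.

Contributions: A=61, C=65, D=31, E=178, F=178
Folded: B
Pot levels (distinct totals of non-folded players): 31, 61, 65, 178
Layer 1-31: 31 each from A, C, D, E, F = 31*5 = 155 chips; eligible A, C, D, E, F
Layer 32-61: 30 each from A, C, E, F = 30*4 = 120 chips; eligible A, C, E, F
Layer 62-65: 4 each from C, E, F = 4*3 = 12 chips; eligible C, E, F
Layer 66-178: 113 each from E, F = 113*2 = 226 chips; eligible E, F

Pot 1: 155 chips, eligible: A, C, D, E, F
Pot 2: 120 chips, eligible: A, C, E, F
Pot 3: 12 chips, eligible: C, E, F
Pot 4: 226 chips, eligible: E, F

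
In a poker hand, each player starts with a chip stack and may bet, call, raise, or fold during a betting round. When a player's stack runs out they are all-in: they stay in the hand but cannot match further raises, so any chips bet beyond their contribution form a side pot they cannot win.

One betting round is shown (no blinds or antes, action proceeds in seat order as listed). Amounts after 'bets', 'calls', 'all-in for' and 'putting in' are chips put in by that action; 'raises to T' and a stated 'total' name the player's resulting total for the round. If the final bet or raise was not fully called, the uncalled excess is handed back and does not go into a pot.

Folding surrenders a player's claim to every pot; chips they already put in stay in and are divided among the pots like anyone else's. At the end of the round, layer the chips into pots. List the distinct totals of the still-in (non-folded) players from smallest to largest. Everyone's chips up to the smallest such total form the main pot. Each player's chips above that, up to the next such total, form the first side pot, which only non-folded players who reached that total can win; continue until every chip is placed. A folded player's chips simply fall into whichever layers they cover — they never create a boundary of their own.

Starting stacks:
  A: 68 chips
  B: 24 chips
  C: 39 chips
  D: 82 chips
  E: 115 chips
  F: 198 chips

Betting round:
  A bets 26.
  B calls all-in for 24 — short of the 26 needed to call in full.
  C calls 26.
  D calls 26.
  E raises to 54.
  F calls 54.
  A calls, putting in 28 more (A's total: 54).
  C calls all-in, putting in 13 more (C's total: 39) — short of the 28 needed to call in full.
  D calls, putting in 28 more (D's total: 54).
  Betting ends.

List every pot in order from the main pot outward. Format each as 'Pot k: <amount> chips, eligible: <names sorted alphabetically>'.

Contributions: A=54, B=24, C=39, D=54, E=54, F=54
Pot levels (distinct totals of non-folded players): 24, 39, 54
Layer 1-24: 24 each from A, B, C, D, E, F = 24*6 = 144 chips; eligible A, B, C, D, E, F
Layer 25-39: 15 each from A, C, D, E, F = 15*5 = 75 chips; eligible A, C, D, E, F
Layer 40-54: 15 each from A, D, E, F = 15*4 = 60 chips; eligible A, D, E, F

Pot 1: 144 chips, eligible: A, B, C, D, E, F
Pot 2: 75 chips, eligible: A, C, D, E, F
Pot 3: 60 chips, eligible: A, D, E, F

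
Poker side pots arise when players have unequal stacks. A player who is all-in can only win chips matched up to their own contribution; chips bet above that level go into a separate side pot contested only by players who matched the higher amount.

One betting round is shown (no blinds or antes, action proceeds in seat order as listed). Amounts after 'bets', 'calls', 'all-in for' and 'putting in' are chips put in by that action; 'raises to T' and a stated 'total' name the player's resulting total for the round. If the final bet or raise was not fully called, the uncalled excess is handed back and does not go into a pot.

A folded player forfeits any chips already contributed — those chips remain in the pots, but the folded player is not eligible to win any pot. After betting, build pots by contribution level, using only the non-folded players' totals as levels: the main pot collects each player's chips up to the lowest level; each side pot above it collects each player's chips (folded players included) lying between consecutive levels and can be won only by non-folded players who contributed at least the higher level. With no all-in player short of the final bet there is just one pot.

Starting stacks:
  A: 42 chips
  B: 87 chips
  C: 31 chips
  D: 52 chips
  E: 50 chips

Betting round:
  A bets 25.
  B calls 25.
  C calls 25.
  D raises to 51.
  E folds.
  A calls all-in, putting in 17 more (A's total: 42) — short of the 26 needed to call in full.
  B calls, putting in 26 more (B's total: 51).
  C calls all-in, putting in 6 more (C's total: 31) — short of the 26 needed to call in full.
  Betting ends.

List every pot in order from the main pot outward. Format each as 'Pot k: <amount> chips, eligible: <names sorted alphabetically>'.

Contributions: A=42, B=51, C=31, D=51
Folded: E
Pot levels (distinct totals of non-folded players): 31, 42, 51
Layer 1-31: 31 each from A, B, C, D = 31*4 = 124 chips; eligible A, B, C, D
Layer 32-42: 11 each from A, B, D = 11*3 = 33 chips; eligible A, B, D
Layer 43-51: 9 each from B, D = 9*2 = 18 chips; eligible B, D

Pot 1: 124 chips, eligible: A, B, C, D
Pot 2: 33 chips, eligible: A, B, D
Pot 3: 18 chips, eligible: B, D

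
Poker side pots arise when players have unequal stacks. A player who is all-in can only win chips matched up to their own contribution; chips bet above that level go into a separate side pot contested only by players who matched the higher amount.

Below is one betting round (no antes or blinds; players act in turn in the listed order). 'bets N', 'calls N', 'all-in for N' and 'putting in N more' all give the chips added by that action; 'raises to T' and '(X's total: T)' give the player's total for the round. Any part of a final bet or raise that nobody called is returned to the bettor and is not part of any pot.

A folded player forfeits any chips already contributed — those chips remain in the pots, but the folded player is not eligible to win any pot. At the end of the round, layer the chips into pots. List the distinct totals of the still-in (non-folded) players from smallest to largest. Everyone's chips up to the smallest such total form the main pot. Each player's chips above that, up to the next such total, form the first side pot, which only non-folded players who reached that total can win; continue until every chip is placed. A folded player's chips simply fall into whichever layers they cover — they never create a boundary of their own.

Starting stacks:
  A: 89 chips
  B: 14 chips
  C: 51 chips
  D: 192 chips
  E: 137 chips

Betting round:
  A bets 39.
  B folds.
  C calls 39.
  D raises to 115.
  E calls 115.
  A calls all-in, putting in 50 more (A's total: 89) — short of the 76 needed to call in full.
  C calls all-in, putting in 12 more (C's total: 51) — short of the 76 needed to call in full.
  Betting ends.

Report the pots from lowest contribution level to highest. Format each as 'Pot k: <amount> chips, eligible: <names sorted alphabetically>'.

Pot 1: 204 chips, eligible: A, C, D, E
Pot 2: 114 chips, eligible: A, D, E
Pot 3: 52 chips, eligible: D, E

Derivation:
Contributions: A=89, C=51, D=115, E=115
Folded: B
Pot levels (distinct totals of non-folded players): 51, 89, 115
Layer 1-51: 51 each from A, C, D, E = 51*4 = 204 chips; eligible A, C, D, E
Layer 52-89: 38 each from A, D, E = 38*3 = 114 chips; eligible A, D, E
Layer 90-115: 26 each from D, E = 26*2 = 52 chips; eligible D, E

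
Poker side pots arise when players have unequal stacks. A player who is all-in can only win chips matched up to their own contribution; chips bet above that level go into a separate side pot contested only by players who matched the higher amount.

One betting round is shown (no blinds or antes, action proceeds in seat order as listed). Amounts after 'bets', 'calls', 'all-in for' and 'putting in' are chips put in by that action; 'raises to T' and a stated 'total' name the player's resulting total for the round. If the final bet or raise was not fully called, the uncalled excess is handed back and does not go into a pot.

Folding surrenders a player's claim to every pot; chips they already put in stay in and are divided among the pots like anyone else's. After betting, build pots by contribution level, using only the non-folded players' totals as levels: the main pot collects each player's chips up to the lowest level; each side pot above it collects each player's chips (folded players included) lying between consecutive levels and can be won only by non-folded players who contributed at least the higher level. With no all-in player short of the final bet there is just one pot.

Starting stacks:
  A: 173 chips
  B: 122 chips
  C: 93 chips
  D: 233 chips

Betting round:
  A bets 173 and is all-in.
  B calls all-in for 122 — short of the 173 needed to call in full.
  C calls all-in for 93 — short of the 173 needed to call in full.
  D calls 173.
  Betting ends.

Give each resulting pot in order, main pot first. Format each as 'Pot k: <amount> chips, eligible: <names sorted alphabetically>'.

Pot 1: 372 chips, eligible: A, B, C, D
Pot 2: 87 chips, eligible: A, B, D
Pot 3: 102 chips, eligible: A, D

Derivation:
Contributions: A=173, B=122, C=93, D=173
Pot levels (distinct totals of non-folded players): 93, 122, 173
Layer 1-93: 93 each from A, B, C, D = 93*4 = 372 chips; eligible A, B, C, D
Layer 94-122: 29 each from A, B, D = 29*3 = 87 chips; eligible A, B, D
Layer 123-173: 51 each from A, D = 51*2 = 102 chips; eligible A, D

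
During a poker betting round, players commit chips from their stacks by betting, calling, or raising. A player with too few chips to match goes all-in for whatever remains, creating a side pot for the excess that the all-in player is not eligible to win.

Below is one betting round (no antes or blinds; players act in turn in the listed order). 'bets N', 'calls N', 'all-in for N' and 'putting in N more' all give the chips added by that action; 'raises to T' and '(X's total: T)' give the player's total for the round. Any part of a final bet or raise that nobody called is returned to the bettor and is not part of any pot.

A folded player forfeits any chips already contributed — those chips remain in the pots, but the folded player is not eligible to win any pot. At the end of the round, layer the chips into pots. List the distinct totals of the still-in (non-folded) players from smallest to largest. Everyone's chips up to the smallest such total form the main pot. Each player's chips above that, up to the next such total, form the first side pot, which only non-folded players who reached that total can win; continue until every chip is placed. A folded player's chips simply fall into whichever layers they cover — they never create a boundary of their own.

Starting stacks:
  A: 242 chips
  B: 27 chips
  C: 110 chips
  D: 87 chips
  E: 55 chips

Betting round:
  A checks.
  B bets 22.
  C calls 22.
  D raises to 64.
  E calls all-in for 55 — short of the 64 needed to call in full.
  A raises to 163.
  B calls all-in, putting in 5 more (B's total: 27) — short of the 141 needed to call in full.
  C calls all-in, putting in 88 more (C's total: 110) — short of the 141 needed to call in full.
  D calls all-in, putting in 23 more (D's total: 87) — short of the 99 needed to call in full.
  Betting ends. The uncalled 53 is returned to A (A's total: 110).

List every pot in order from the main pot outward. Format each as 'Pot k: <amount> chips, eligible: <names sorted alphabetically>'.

Contributions (after 53 returned to A): A=110, B=27, C=110, D=87, E=55
Pot levels (distinct totals of non-folded players): 27, 55, 87, 110
Layer 1-27: 27 each from A, B, C, D, E = 27*5 = 135 chips; eligible A, B, C, D, E
Layer 28-55: 28 each from A, C, D, E = 28*4 = 112 chips; eligible A, C, D, E
Layer 56-87: 32 each from A, C, D = 32*3 = 96 chips; eligible A, C, D
Layer 88-110: 23 each from A, C = 23*2 = 46 chips; eligible A, C

Pot 1: 135 chips, eligible: A, B, C, D, E
Pot 2: 112 chips, eligible: A, C, D, E
Pot 3: 96 chips, eligible: A, C, D
Pot 4: 46 chips, eligible: A, C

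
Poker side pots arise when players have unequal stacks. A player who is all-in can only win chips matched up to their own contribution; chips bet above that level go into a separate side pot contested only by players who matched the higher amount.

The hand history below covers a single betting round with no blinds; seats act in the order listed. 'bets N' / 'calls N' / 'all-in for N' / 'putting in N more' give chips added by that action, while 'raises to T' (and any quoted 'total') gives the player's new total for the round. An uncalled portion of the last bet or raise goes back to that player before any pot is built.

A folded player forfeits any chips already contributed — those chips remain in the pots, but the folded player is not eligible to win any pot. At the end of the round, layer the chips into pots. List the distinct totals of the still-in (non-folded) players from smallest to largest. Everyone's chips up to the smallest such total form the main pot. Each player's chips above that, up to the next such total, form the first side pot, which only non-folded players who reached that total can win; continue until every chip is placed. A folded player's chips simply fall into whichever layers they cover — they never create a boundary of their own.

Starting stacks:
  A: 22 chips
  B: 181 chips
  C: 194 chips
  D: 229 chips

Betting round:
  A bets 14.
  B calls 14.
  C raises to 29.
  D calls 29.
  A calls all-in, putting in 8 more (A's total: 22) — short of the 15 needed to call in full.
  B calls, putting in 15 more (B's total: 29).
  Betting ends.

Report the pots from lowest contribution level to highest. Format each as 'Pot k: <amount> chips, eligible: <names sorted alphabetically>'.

Pot 1: 88 chips, eligible: A, B, C, D
Pot 2: 21 chips, eligible: B, C, D

Derivation:
Contributions: A=22, B=29, C=29, D=29
Pot levels (distinct totals of non-folded players): 22, 29
Layer 1-22: 22 each from A, B, C, D = 22*4 = 88 chips; eligible A, B, C, D
Layer 23-29: 7 each from B, C, D = 7*3 = 21 chips; eligible B, C, D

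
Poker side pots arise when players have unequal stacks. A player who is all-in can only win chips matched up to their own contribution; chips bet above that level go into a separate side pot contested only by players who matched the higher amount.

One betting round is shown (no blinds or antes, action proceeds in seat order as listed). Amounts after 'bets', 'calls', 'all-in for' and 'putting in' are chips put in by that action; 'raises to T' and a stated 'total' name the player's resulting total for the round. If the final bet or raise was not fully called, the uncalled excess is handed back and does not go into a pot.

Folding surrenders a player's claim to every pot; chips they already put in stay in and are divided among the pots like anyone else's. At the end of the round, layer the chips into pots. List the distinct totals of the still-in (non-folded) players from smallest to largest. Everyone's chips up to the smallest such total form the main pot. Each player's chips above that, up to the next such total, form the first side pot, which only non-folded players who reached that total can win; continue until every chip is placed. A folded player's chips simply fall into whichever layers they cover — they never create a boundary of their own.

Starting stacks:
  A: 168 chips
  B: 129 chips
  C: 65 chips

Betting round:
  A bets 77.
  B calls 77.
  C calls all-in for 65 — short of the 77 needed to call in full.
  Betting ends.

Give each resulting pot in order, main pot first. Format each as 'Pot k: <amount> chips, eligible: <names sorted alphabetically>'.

Contributions: A=77, B=77, C=65
Pot levels (distinct totals of non-folded players): 65, 77
Layer 1-65: 65 each from A, B, C = 65*3 = 195 chips; eligible A, B, C
Layer 66-77: 12 each from A, B = 12*2 = 24 chips; eligible A, B

Pot 1: 195 chips, eligible: A, B, C
Pot 2: 24 chips, eligible: A, B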